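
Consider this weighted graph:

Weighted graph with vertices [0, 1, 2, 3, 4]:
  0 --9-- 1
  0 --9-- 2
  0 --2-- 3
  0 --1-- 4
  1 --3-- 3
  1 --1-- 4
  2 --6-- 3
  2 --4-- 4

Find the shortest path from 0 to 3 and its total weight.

Using Dijkstra's algorithm from vertex 0:
Shortest path: 0 -> 3
Total weight: 2 = 2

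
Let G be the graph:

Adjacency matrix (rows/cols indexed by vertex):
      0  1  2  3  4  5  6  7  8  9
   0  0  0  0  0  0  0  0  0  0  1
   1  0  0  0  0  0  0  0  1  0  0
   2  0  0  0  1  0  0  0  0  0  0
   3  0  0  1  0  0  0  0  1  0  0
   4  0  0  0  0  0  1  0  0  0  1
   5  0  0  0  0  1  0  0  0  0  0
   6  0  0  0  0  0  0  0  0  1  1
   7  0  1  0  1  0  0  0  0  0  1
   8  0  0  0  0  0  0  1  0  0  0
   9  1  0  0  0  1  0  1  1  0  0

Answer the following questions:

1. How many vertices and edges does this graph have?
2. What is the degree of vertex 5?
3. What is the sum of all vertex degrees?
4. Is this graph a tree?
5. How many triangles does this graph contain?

Count: 10 vertices, 9 edges.
Vertex 5 has neighbors [4], degree = 1.
Handshaking lemma: 2 * 9 = 18.
A graph is a tree iff it is connected and has exactly n-1 edges. This graph is connected (all 10 vertices in one component) and has 10-1 = 9 edges. It is a tree.
Number of triangles = 0.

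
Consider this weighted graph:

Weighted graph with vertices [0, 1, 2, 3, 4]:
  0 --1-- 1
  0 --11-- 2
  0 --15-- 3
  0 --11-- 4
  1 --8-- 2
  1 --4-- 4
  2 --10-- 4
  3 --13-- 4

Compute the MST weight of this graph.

Applying Kruskal's algorithm (sort edges by weight, add if no cycle):
  Add (0,1) w=1
  Add (1,4) w=4
  Add (1,2) w=8
  Skip (2,4) w=10 (creates cycle)
  Skip (0,4) w=11 (creates cycle)
  Skip (0,2) w=11 (creates cycle)
  Add (3,4) w=13
  Skip (0,3) w=15 (creates cycle)
MST weight = 26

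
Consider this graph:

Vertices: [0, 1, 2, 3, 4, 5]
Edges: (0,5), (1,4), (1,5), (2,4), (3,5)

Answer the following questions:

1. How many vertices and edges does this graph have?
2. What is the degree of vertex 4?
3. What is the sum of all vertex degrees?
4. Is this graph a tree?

Count: 6 vertices, 5 edges.
Vertex 4 has neighbors [1, 2], degree = 2.
Handshaking lemma: 2 * 5 = 10.
A graph is a tree iff it is connected and has exactly n-1 edges. This graph is connected (all 6 vertices in one component) and has 6-1 = 5 edges. It is a tree.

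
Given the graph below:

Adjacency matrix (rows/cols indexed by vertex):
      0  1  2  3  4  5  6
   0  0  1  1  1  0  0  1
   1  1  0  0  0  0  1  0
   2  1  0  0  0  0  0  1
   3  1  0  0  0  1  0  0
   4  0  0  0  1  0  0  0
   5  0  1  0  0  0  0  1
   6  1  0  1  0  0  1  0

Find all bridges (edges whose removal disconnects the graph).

A bridge is an edge whose removal increases the number of connected components.
Bridges found: (0,3), (3,4)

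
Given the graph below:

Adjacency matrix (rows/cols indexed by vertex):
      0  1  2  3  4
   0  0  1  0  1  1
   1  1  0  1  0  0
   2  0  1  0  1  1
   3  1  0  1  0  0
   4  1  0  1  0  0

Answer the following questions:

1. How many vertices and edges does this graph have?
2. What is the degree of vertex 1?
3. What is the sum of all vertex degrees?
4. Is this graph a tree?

Count: 5 vertices, 6 edges.
Vertex 1 has neighbors [0, 2], degree = 2.
Handshaking lemma: 2 * 6 = 12.
A tree on 5 vertices has 4 edges. This graph has 6 edges (2 extra). Not a tree.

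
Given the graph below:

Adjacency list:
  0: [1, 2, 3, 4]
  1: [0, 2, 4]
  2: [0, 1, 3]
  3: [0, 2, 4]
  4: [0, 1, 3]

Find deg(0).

Vertex 0 has neighbors [1, 2, 3, 4], so deg(0) = 4.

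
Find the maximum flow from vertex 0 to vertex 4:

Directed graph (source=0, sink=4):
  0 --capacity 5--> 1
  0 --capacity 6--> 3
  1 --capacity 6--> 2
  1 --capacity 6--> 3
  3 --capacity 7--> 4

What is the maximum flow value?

Computing max flow:
  Flow on (0->1): 1/5
  Flow on (0->3): 6/6
  Flow on (1->3): 1/6
  Flow on (3->4): 7/7
Maximum flow = 7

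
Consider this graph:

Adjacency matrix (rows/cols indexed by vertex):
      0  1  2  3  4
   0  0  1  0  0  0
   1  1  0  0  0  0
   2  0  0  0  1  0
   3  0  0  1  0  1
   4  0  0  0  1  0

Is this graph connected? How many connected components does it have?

Checking connectivity: the graph has 2 connected component(s).
Components: [[0, 1], [2, 3, 4]]. The graph is NOT connected.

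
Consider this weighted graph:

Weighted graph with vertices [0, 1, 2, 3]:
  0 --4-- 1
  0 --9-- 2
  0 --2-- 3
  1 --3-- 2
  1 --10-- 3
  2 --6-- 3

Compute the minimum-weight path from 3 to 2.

Using Dijkstra's algorithm from vertex 3:
Shortest path: 3 -> 2
Total weight: 6 = 6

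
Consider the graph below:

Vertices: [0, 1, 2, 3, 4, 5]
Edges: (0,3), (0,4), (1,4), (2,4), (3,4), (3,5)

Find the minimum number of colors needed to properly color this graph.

The graph has a maximum clique of size 3 (lower bound on chromatic number).
A valid 3-coloring: {0: 2, 1: 1, 2: 1, 3: 1, 4: 0, 5: 0}.
Chromatic number = 3.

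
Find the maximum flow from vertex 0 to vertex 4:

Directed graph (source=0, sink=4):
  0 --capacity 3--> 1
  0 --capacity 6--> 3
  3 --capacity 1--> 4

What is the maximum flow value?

Computing max flow:
  Flow on (0->3): 1/6
  Flow on (3->4): 1/1
Maximum flow = 1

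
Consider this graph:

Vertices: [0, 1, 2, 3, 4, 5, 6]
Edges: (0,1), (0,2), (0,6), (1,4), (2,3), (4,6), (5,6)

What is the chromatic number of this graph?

The graph has a maximum clique of size 2 (lower bound on chromatic number).
A valid 2-coloring: {0: 0, 1: 1, 2: 1, 3: 0, 4: 0, 5: 0, 6: 1}.
Chromatic number = 2.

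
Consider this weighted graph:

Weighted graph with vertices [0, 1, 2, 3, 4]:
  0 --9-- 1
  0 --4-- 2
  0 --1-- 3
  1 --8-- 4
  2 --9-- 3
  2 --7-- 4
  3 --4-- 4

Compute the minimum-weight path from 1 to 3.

Using Dijkstra's algorithm from vertex 1:
Shortest path: 1 -> 0 -> 3
Total weight: 9 + 1 = 10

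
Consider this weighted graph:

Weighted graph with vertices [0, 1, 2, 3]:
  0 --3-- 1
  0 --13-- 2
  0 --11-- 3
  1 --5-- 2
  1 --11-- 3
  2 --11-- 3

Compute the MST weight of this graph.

Applying Kruskal's algorithm (sort edges by weight, add if no cycle):
  Add (0,1) w=3
  Add (1,2) w=5
  Add (0,3) w=11
  Skip (1,3) w=11 (creates cycle)
  Skip (2,3) w=11 (creates cycle)
  Skip (0,2) w=13 (creates cycle)
MST weight = 19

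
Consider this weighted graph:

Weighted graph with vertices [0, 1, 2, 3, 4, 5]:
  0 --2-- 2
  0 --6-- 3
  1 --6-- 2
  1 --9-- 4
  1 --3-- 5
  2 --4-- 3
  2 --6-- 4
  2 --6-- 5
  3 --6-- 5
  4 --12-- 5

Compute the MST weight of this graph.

Applying Kruskal's algorithm (sort edges by weight, add if no cycle):
  Add (0,2) w=2
  Add (1,5) w=3
  Add (2,3) w=4
  Skip (0,3) w=6 (creates cycle)
  Add (1,2) w=6
  Skip (2,5) w=6 (creates cycle)
  Add (2,4) w=6
  Skip (3,5) w=6 (creates cycle)
  Skip (1,4) w=9 (creates cycle)
  Skip (4,5) w=12 (creates cycle)
MST weight = 21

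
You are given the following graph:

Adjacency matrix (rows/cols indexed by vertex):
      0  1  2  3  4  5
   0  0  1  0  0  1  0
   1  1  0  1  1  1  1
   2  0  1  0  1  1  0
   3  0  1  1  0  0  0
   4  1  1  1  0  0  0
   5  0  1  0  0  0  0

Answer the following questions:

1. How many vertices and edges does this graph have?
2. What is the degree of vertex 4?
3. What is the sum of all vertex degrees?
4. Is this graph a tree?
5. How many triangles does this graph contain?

Count: 6 vertices, 8 edges.
Vertex 4 has neighbors [0, 1, 2], degree = 3.
Handshaking lemma: 2 * 8 = 16.
A tree on 6 vertices has 5 edges. This graph has 8 edges (3 extra). Not a tree.
Number of triangles = 3.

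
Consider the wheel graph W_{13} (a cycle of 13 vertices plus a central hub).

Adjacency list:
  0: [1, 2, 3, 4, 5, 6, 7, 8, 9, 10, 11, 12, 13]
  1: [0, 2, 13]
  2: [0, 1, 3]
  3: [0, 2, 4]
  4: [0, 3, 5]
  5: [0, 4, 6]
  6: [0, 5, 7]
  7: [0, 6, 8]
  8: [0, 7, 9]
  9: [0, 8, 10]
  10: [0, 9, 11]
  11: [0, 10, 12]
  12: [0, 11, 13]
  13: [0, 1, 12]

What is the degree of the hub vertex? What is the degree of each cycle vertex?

The hub connects to all 13 cycle vertices, so deg(hub) = 13.
Each cycle vertex connects to 2 neighbors on the cycle plus the hub, so deg(cycle vertex) = 3.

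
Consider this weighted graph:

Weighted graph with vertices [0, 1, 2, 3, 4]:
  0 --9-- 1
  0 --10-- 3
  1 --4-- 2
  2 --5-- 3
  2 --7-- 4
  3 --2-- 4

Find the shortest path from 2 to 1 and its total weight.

Using Dijkstra's algorithm from vertex 2:
Shortest path: 2 -> 1
Total weight: 4 = 4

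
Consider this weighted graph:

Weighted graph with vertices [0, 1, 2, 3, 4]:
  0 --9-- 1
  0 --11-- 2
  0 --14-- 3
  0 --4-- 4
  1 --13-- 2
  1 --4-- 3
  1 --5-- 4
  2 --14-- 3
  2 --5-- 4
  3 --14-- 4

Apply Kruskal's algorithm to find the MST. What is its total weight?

Applying Kruskal's algorithm (sort edges by weight, add if no cycle):
  Add (0,4) w=4
  Add (1,3) w=4
  Add (1,4) w=5
  Add (2,4) w=5
  Skip (0,1) w=9 (creates cycle)
  Skip (0,2) w=11 (creates cycle)
  Skip (1,2) w=13 (creates cycle)
  Skip (0,3) w=14 (creates cycle)
  Skip (2,3) w=14 (creates cycle)
  Skip (3,4) w=14 (creates cycle)
MST weight = 18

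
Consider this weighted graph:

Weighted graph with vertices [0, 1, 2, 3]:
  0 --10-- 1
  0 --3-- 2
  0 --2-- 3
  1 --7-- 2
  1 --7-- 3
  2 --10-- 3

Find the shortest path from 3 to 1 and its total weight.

Using Dijkstra's algorithm from vertex 3:
Shortest path: 3 -> 1
Total weight: 7 = 7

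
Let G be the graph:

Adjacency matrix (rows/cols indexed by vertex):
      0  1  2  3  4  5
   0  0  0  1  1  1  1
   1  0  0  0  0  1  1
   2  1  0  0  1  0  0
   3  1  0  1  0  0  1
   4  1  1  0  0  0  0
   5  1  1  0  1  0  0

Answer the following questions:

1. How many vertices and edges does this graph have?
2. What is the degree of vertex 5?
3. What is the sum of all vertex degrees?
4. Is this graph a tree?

Count: 6 vertices, 8 edges.
Vertex 5 has neighbors [0, 1, 3], degree = 3.
Handshaking lemma: 2 * 8 = 16.
A tree on 6 vertices has 5 edges. This graph has 8 edges (3 extra). Not a tree.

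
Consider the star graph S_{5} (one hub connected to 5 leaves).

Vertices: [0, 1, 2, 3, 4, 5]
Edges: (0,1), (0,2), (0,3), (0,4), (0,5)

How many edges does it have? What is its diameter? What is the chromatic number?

Star graph S_{5}: the hub connects to all 5 leaves.
Edges = 5.
Diameter = 2 (any leaf to hub is 1, leaf to leaf through hub is 2).
Star graphs are bipartite (hub vs leaves), so chromatic number = 2.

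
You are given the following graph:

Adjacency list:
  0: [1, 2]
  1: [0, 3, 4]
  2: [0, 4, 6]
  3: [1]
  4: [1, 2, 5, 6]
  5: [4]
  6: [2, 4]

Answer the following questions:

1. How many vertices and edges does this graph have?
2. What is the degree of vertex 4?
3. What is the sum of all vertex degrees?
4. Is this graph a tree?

Count: 7 vertices, 8 edges.
Vertex 4 has neighbors [1, 2, 5, 6], degree = 4.
Handshaking lemma: 2 * 8 = 16.
A tree on 7 vertices has 6 edges. This graph has 8 edges (2 extra). Not a tree.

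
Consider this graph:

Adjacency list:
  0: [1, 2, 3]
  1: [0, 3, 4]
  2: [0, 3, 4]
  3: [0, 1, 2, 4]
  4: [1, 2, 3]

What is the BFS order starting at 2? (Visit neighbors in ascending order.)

BFS from vertex 2 (neighbors processed in ascending order):
Visit order: 2, 0, 3, 4, 1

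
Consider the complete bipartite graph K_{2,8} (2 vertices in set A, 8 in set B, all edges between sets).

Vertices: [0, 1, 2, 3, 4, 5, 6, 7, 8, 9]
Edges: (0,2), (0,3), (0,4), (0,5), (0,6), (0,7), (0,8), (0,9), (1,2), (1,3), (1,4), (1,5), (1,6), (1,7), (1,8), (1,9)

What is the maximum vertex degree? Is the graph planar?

Set-A vertices have degree 8; set-B vertices have degree 2. Maximum degree = max(2,8) = 8.
min(2,8) <= 2, so K_{2,8} avoids a K_{3,3} subdivision and is planar.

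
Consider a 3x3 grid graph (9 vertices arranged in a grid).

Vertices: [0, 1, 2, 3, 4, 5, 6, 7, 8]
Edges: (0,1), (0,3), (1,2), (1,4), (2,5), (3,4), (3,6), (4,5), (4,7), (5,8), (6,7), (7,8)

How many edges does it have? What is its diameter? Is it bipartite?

A 3x3 grid has 6 vertical edges and 6 horizontal edges.
Total edges = 6 + 6 = 12.
Diameter = (3-1) + (3-1) = 4 (corner to opposite corner).
Grid graphs are bipartite (checkerboard coloring).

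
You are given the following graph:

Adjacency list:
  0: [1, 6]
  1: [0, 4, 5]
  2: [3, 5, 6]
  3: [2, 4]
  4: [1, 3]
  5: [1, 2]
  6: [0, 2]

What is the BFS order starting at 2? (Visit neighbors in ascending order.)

BFS from vertex 2 (neighbors processed in ascending order):
Visit order: 2, 3, 5, 6, 4, 1, 0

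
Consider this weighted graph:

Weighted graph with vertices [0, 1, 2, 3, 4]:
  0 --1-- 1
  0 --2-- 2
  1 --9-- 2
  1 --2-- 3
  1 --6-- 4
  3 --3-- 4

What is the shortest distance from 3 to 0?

Using Dijkstra's algorithm from vertex 3:
Shortest path: 3 -> 1 -> 0
Total weight: 2 + 1 = 3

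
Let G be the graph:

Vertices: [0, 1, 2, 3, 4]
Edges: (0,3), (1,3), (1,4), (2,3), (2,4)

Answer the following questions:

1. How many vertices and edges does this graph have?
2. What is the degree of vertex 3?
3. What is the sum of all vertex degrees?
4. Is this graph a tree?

Count: 5 vertices, 5 edges.
Vertex 3 has neighbors [0, 1, 2], degree = 3.
Handshaking lemma: 2 * 5 = 10.
A tree on 5 vertices has 4 edges. This graph has 5 edges (1 extra). Not a tree.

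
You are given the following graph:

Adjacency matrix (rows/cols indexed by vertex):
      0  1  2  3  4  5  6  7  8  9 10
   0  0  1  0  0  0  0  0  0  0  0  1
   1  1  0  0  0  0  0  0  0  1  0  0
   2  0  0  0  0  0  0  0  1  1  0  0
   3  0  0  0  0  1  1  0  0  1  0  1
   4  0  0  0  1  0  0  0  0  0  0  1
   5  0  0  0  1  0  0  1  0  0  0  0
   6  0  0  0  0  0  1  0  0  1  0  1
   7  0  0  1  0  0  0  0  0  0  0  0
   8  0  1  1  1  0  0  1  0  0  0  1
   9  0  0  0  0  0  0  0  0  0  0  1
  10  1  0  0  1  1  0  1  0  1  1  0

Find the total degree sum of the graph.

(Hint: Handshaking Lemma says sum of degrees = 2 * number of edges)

Count edges: 15 edges.
By Handshaking Lemma: sum of degrees = 2 * 15 = 30.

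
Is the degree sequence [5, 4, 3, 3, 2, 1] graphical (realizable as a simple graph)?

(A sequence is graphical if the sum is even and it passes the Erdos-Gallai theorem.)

Sum of degrees = 18. Sum is even and passes Erdos-Gallai. The sequence IS graphical.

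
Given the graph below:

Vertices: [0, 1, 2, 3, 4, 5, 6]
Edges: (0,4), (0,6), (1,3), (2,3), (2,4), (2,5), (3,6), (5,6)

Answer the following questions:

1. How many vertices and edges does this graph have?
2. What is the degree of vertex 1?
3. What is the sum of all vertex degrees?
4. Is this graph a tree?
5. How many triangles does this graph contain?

Count: 7 vertices, 8 edges.
Vertex 1 has neighbors [3], degree = 1.
Handshaking lemma: 2 * 8 = 16.
A tree on 7 vertices has 6 edges. This graph has 8 edges (2 extra). Not a tree.
Number of triangles = 0.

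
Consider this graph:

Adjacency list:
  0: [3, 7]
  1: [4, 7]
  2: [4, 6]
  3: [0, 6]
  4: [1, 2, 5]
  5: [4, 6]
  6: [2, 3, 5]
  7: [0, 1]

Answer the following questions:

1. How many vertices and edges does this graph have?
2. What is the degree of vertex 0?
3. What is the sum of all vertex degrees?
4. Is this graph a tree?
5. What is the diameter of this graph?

Count: 8 vertices, 9 edges.
Vertex 0 has neighbors [3, 7], degree = 2.
Handshaking lemma: 2 * 9 = 18.
A tree on 8 vertices has 7 edges. This graph has 9 edges (2 extra). Not a tree.
Diameter (longest shortest path) = 3.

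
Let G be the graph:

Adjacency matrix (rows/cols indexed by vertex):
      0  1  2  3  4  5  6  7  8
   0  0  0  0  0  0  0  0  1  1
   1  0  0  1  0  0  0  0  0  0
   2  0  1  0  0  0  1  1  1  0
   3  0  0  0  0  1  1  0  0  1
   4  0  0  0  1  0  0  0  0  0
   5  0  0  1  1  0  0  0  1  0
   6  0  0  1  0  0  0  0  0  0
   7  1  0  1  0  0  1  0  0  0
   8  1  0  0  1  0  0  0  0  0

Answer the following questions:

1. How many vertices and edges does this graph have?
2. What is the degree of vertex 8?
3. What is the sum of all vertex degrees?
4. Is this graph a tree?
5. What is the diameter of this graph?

Count: 9 vertices, 10 edges.
Vertex 8 has neighbors [0, 3], degree = 2.
Handshaking lemma: 2 * 10 = 20.
A tree on 9 vertices has 8 edges. This graph has 10 edges (2 extra). Not a tree.
Diameter (longest shortest path) = 4.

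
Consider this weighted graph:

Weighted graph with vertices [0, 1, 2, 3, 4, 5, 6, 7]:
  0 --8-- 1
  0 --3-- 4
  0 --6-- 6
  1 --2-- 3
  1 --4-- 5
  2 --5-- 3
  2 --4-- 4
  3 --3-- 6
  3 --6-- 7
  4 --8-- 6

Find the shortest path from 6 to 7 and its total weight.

Using Dijkstra's algorithm from vertex 6:
Shortest path: 6 -> 3 -> 7
Total weight: 3 + 6 = 9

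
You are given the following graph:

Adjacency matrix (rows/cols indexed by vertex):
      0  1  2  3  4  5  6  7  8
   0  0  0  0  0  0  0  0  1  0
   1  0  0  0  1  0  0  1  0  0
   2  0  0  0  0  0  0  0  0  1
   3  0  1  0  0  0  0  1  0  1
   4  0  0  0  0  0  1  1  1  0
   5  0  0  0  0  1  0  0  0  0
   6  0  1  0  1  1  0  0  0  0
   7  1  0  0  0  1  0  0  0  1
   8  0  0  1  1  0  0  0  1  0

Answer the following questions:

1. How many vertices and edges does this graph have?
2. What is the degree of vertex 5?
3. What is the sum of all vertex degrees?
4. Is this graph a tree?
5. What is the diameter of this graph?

Count: 9 vertices, 10 edges.
Vertex 5 has neighbors [4], degree = 1.
Handshaking lemma: 2 * 10 = 20.
A tree on 9 vertices has 8 edges. This graph has 10 edges (2 extra). Not a tree.
Diameter (longest shortest path) = 4.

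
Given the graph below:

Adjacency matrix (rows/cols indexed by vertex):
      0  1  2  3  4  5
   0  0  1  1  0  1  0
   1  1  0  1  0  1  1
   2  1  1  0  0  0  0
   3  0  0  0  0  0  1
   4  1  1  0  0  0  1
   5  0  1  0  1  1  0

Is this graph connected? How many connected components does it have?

Checking connectivity: the graph has 1 connected component(s).
All vertices are reachable from each other. The graph IS connected.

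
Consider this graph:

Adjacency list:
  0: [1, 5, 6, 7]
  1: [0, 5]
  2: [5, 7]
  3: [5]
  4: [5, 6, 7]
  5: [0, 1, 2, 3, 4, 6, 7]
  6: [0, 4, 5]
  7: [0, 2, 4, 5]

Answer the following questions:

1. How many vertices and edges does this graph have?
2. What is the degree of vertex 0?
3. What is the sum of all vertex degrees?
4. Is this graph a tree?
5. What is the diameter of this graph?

Count: 8 vertices, 13 edges.
Vertex 0 has neighbors [1, 5, 6, 7], degree = 4.
Handshaking lemma: 2 * 13 = 26.
A tree on 8 vertices has 7 edges. This graph has 13 edges (6 extra). Not a tree.
Diameter (longest shortest path) = 2.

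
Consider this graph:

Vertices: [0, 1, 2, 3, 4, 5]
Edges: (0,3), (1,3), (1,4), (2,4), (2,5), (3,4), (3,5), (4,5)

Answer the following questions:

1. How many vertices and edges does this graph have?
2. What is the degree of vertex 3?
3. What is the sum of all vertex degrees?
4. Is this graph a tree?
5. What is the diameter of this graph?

Count: 6 vertices, 8 edges.
Vertex 3 has neighbors [0, 1, 4, 5], degree = 4.
Handshaking lemma: 2 * 8 = 16.
A tree on 6 vertices has 5 edges. This graph has 8 edges (3 extra). Not a tree.
Diameter (longest shortest path) = 3.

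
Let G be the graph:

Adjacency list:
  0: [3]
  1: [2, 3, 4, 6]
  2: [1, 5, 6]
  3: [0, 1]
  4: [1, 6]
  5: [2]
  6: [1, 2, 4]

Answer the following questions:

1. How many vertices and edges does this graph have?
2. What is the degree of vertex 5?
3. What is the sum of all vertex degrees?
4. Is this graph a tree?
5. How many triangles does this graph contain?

Count: 7 vertices, 8 edges.
Vertex 5 has neighbors [2], degree = 1.
Handshaking lemma: 2 * 8 = 16.
A tree on 7 vertices has 6 edges. This graph has 8 edges (2 extra). Not a tree.
Number of triangles = 2.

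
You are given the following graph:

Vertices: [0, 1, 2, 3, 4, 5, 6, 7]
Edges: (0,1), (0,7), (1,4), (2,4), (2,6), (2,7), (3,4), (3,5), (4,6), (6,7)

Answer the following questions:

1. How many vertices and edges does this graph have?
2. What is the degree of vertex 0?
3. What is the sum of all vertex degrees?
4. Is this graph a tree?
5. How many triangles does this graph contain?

Count: 8 vertices, 10 edges.
Vertex 0 has neighbors [1, 7], degree = 2.
Handshaking lemma: 2 * 10 = 20.
A tree on 8 vertices has 7 edges. This graph has 10 edges (3 extra). Not a tree.
Number of triangles = 2.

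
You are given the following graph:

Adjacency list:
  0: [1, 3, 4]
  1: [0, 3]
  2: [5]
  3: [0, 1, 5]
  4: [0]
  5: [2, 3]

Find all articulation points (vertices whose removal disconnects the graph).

An articulation point is a vertex whose removal disconnects the graph.
Articulation points: [0, 3, 5]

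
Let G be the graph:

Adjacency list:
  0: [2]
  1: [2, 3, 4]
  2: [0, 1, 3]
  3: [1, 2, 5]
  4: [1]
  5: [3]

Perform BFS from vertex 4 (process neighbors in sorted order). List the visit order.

BFS from vertex 4 (neighbors processed in ascending order):
Visit order: 4, 1, 2, 3, 0, 5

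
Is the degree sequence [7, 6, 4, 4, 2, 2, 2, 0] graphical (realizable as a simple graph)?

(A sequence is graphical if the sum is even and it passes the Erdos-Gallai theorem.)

Sum of degrees = 27. Sum is odd, so the sequence is NOT graphical.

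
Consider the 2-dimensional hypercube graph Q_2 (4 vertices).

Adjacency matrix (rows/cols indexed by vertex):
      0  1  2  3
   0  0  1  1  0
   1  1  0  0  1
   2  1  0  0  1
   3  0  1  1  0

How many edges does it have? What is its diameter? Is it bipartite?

The 2-dimensional hypercube Q_2 has 4 vertices and each vertex has degree 2.
Total edges = 4 * 2 / 2 = 4.
Diameter = 2 (max Hamming distance between binary labels).
Hypercubes are bipartite (partition by parity of binary representation).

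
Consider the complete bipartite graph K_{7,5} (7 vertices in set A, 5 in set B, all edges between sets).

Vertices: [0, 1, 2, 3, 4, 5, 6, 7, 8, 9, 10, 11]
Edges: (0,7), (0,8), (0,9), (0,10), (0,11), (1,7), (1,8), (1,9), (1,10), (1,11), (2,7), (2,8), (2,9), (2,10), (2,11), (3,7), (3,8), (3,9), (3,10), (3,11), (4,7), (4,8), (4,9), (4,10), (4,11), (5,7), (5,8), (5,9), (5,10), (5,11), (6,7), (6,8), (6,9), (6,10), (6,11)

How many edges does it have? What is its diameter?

K_{7,5} has 7 * 5 = 35 edges.
Any vertex reaches any opposite-side vertex in 1 step; same-side vertices reach in 2 steps via any opposite-side vertex.
Diameter = 2.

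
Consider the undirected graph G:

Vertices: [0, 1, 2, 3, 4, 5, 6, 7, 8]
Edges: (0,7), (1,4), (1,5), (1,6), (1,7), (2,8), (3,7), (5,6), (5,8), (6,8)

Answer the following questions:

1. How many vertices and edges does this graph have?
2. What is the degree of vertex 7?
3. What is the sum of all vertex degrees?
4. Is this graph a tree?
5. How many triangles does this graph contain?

Count: 9 vertices, 10 edges.
Vertex 7 has neighbors [0, 1, 3], degree = 3.
Handshaking lemma: 2 * 10 = 20.
A tree on 9 vertices has 8 edges. This graph has 10 edges (2 extra). Not a tree.
Number of triangles = 2.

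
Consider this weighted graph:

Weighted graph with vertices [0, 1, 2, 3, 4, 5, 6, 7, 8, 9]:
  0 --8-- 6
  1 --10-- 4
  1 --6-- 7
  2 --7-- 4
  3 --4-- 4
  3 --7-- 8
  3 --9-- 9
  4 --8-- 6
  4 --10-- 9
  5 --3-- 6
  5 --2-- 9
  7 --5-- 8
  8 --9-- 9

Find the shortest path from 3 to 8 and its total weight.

Using Dijkstra's algorithm from vertex 3:
Shortest path: 3 -> 8
Total weight: 7 = 7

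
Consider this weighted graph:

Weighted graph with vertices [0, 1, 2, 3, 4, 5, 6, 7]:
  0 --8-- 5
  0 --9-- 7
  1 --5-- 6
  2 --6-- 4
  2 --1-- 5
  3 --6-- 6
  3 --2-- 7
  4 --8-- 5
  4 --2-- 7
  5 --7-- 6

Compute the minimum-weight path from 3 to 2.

Using Dijkstra's algorithm from vertex 3:
Shortest path: 3 -> 7 -> 4 -> 2
Total weight: 2 + 2 + 6 = 10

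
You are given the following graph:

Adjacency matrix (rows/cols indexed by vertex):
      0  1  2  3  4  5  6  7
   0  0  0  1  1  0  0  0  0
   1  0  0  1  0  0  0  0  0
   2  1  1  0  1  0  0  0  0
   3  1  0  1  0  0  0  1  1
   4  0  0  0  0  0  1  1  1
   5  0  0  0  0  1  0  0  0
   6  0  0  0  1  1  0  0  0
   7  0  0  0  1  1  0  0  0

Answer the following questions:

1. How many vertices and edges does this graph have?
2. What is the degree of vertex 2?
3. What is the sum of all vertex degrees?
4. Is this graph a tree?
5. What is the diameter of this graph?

Count: 8 vertices, 9 edges.
Vertex 2 has neighbors [0, 1, 3], degree = 3.
Handshaking lemma: 2 * 9 = 18.
A tree on 8 vertices has 7 edges. This graph has 9 edges (2 extra). Not a tree.
Diameter (longest shortest path) = 5.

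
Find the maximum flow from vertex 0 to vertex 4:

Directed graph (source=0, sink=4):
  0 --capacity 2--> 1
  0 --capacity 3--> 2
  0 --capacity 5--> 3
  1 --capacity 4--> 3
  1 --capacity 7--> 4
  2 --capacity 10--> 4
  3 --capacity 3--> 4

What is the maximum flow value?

Computing max flow:
  Flow on (0->1): 2/2
  Flow on (0->2): 3/3
  Flow on (0->3): 3/5
  Flow on (1->4): 2/7
  Flow on (2->4): 3/10
  Flow on (3->4): 3/3
Maximum flow = 8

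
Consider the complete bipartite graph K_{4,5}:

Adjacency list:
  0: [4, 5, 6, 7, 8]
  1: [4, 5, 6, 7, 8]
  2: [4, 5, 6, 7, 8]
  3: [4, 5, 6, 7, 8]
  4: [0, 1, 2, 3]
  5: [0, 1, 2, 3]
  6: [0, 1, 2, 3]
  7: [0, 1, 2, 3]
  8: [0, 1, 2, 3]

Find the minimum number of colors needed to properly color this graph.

K_{4,5} is bipartite: vertices split into two independent sets of size 4 and 5.
Color one set 0, the other 1. No adjacent vertices share a color.
Chromatic number = 2.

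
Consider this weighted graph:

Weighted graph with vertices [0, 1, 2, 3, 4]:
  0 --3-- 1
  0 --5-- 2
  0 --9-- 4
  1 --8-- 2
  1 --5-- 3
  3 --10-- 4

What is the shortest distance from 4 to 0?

Using Dijkstra's algorithm from vertex 4:
Shortest path: 4 -> 0
Total weight: 9 = 9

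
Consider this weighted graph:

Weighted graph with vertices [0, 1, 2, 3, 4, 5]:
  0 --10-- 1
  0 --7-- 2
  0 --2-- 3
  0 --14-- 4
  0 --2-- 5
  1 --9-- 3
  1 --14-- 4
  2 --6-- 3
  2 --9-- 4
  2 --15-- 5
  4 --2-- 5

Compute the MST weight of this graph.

Applying Kruskal's algorithm (sort edges by weight, add if no cycle):
  Add (0,3) w=2
  Add (0,5) w=2
  Add (4,5) w=2
  Add (2,3) w=6
  Skip (0,2) w=7 (creates cycle)
  Add (1,3) w=9
  Skip (2,4) w=9 (creates cycle)
  Skip (0,1) w=10 (creates cycle)
  Skip (0,4) w=14 (creates cycle)
  Skip (1,4) w=14 (creates cycle)
  Skip (2,5) w=15 (creates cycle)
MST weight = 21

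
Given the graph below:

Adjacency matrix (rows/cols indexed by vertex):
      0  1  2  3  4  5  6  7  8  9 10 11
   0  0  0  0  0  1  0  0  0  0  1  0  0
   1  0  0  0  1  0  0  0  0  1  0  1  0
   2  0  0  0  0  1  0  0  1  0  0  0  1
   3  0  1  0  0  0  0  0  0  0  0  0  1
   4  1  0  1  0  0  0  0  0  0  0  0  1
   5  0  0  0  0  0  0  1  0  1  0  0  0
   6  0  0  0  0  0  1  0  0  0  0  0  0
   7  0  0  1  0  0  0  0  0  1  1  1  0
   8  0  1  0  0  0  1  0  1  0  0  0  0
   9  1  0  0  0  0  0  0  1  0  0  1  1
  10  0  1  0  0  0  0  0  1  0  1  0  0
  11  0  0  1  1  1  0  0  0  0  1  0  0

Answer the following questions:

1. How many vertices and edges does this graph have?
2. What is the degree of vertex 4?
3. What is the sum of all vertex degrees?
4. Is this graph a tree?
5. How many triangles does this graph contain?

Count: 12 vertices, 17 edges.
Vertex 4 has neighbors [0, 2, 11], degree = 3.
Handshaking lemma: 2 * 17 = 34.
A tree on 12 vertices has 11 edges. This graph has 17 edges (6 extra). Not a tree.
Number of triangles = 2.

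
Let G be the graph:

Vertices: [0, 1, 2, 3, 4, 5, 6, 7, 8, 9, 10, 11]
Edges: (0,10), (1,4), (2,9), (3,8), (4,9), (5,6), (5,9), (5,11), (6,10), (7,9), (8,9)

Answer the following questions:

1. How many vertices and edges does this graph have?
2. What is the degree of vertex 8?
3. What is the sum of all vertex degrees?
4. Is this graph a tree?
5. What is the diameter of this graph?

Count: 12 vertices, 11 edges.
Vertex 8 has neighbors [3, 9], degree = 2.
Handshaking lemma: 2 * 11 = 22.
A graph is a tree iff it is connected and has exactly n-1 edges. This graph is connected (all 12 vertices in one component) and has 12-1 = 11 edges. It is a tree.
Diameter (longest shortest path) = 6.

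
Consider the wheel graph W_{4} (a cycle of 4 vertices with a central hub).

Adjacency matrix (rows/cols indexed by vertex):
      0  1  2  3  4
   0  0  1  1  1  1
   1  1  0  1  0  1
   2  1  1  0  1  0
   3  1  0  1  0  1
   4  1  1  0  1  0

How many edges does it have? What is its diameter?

Wheel graph W_{4}: 4 cycle edges + 4 spoke edges = 8 edges.
The hub is distance 1 from all cycle vertices. Max distance between cycle vertices through hub is 2.
Diameter = 2.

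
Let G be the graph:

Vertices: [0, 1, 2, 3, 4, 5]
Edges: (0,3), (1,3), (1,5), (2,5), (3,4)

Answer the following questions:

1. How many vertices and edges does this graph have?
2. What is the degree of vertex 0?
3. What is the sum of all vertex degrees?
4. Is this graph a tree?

Count: 6 vertices, 5 edges.
Vertex 0 has neighbors [3], degree = 1.
Handshaking lemma: 2 * 5 = 10.
A graph is a tree iff it is connected and has exactly n-1 edges. This graph is connected (all 6 vertices in one component) and has 6-1 = 5 edges. It is a tree.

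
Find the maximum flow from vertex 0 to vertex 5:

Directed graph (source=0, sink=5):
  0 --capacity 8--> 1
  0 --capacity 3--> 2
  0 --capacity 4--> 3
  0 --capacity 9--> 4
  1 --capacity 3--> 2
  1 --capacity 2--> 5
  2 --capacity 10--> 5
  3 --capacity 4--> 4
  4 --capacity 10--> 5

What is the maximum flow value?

Computing max flow:
  Flow on (0->1): 5/8
  Flow on (0->2): 3/3
  Flow on (0->3): 4/4
  Flow on (0->4): 6/9
  Flow on (1->2): 3/3
  Flow on (1->5): 2/2
  Flow on (2->5): 6/10
  Flow on (3->4): 4/4
  Flow on (4->5): 10/10
Maximum flow = 18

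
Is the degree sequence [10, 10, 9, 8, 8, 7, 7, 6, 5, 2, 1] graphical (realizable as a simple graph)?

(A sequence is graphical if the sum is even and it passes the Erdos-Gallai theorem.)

Sum of degrees = 73. Sum is odd, so the sequence is NOT graphical.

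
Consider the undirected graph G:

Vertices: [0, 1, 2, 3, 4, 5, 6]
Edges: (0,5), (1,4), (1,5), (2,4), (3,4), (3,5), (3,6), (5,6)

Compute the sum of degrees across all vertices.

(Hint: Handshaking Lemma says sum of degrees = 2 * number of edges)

Count edges: 8 edges.
By Handshaking Lemma: sum of degrees = 2 * 8 = 16.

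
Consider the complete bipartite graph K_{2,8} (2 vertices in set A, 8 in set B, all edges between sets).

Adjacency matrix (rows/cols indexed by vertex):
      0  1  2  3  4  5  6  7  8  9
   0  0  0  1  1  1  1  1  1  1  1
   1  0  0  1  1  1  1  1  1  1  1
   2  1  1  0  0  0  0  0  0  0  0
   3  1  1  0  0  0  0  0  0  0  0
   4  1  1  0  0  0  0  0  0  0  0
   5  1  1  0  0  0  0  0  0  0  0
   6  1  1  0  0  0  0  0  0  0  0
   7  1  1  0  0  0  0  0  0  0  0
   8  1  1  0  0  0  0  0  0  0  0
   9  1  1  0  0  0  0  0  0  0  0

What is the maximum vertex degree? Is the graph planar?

Set-A vertices have degree 8; set-B vertices have degree 2. Maximum degree = max(2,8) = 8.
min(2,8) <= 2, so K_{2,8} avoids a K_{3,3} subdivision and is planar.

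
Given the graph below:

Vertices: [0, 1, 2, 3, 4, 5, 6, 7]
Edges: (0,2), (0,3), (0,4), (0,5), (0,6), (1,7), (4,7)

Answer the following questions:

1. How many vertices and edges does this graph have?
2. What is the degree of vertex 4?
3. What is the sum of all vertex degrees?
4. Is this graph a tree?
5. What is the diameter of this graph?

Count: 8 vertices, 7 edges.
Vertex 4 has neighbors [0, 7], degree = 2.
Handshaking lemma: 2 * 7 = 14.
A graph is a tree iff it is connected and has exactly n-1 edges. This graph is connected (all 8 vertices in one component) and has 8-1 = 7 edges. It is a tree.
Diameter (longest shortest path) = 4.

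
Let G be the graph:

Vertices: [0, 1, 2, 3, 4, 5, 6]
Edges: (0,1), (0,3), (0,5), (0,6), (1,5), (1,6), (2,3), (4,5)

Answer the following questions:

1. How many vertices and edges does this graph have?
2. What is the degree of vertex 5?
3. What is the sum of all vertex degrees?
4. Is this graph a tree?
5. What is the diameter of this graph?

Count: 7 vertices, 8 edges.
Vertex 5 has neighbors [0, 1, 4], degree = 3.
Handshaking lemma: 2 * 8 = 16.
A tree on 7 vertices has 6 edges. This graph has 8 edges (2 extra). Not a tree.
Diameter (longest shortest path) = 4.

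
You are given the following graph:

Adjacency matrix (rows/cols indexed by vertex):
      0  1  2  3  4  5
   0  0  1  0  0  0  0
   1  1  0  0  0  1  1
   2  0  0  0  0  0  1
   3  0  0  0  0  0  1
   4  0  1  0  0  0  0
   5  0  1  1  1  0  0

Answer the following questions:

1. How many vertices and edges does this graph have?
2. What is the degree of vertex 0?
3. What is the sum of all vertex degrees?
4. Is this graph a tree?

Count: 6 vertices, 5 edges.
Vertex 0 has neighbors [1], degree = 1.
Handshaking lemma: 2 * 5 = 10.
A graph is a tree iff it is connected and has exactly n-1 edges. This graph is connected (all 6 vertices in one component) and has 6-1 = 5 edges. It is a tree.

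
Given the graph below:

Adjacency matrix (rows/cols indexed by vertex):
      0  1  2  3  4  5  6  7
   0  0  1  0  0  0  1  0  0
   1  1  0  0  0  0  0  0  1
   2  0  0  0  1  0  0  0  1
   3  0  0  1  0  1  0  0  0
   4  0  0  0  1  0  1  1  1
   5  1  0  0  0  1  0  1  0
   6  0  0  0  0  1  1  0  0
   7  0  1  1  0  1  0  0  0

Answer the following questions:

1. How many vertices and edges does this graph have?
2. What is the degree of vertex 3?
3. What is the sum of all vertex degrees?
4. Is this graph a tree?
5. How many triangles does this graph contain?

Count: 8 vertices, 10 edges.
Vertex 3 has neighbors [2, 4], degree = 2.
Handshaking lemma: 2 * 10 = 20.
A tree on 8 vertices has 7 edges. This graph has 10 edges (3 extra). Not a tree.
Number of triangles = 1.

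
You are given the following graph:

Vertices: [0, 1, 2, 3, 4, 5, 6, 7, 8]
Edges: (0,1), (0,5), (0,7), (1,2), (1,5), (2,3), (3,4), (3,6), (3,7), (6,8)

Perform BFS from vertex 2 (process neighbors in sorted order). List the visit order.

BFS from vertex 2 (neighbors processed in ascending order):
Visit order: 2, 1, 3, 0, 5, 4, 6, 7, 8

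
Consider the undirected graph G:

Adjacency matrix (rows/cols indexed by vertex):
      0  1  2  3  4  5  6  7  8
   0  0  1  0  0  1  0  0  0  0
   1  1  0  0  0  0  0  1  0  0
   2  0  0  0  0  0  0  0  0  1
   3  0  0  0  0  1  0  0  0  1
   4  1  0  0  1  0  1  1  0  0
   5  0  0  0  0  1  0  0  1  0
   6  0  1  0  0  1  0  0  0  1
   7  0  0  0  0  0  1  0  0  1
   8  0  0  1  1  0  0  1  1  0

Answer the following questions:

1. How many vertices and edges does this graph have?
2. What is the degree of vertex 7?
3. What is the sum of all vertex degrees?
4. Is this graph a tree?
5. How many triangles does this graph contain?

Count: 9 vertices, 11 edges.
Vertex 7 has neighbors [5, 8], degree = 2.
Handshaking lemma: 2 * 11 = 22.
A tree on 9 vertices has 8 edges. This graph has 11 edges (3 extra). Not a tree.
Number of triangles = 0.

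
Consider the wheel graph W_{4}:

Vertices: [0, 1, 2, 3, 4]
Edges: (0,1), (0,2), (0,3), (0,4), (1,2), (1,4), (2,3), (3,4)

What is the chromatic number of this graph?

W_{4} = C_{4} plus a hub adjacent to every cycle vertex.
The outer cycle needs 2 colors (even cycle); the hub is adjacent to all of them so needs a fresh color.
Chromatic number = 2 + 1 = 3.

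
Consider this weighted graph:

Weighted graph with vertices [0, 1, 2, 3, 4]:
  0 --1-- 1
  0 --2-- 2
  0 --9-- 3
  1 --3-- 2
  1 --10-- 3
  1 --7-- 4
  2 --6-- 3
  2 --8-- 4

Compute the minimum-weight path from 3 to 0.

Using Dijkstra's algorithm from vertex 3:
Shortest path: 3 -> 2 -> 0
Total weight: 6 + 2 = 8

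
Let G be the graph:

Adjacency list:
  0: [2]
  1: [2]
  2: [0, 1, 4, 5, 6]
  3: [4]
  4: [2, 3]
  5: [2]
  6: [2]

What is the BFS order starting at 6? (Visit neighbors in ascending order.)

BFS from vertex 6 (neighbors processed in ascending order):
Visit order: 6, 2, 0, 1, 4, 5, 3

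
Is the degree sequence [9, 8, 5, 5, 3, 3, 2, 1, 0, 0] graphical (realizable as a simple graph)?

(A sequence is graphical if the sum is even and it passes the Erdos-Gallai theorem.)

Sum of degrees = 36. Sum is even but fails Erdos-Gallai. The sequence is NOT graphical.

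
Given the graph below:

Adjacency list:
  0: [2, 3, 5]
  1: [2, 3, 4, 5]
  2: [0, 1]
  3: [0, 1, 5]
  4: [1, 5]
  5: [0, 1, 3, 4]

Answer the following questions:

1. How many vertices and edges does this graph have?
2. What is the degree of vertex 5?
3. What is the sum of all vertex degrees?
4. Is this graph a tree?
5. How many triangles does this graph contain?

Count: 6 vertices, 9 edges.
Vertex 5 has neighbors [0, 1, 3, 4], degree = 4.
Handshaking lemma: 2 * 9 = 18.
A tree on 6 vertices has 5 edges. This graph has 9 edges (4 extra). Not a tree.
Number of triangles = 3.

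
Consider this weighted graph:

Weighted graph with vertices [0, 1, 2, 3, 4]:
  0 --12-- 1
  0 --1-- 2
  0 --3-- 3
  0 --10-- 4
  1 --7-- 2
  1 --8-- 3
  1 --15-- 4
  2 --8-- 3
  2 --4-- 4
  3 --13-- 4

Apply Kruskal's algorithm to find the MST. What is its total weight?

Applying Kruskal's algorithm (sort edges by weight, add if no cycle):
  Add (0,2) w=1
  Add (0,3) w=3
  Add (2,4) w=4
  Add (1,2) w=7
  Skip (1,3) w=8 (creates cycle)
  Skip (2,3) w=8 (creates cycle)
  Skip (0,4) w=10 (creates cycle)
  Skip (0,1) w=12 (creates cycle)
  Skip (3,4) w=13 (creates cycle)
  Skip (1,4) w=15 (creates cycle)
MST weight = 15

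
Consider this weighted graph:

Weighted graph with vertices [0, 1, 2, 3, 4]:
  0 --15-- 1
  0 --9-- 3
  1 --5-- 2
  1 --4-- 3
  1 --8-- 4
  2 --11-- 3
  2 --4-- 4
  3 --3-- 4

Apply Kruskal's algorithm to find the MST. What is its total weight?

Applying Kruskal's algorithm (sort edges by weight, add if no cycle):
  Add (3,4) w=3
  Add (1,3) w=4
  Add (2,4) w=4
  Skip (1,2) w=5 (creates cycle)
  Skip (1,4) w=8 (creates cycle)
  Add (0,3) w=9
  Skip (2,3) w=11 (creates cycle)
  Skip (0,1) w=15 (creates cycle)
MST weight = 20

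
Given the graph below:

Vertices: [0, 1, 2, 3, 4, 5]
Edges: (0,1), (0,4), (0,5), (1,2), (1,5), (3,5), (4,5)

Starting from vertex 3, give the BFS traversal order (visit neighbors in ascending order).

BFS from vertex 3 (neighbors processed in ascending order):
Visit order: 3, 5, 0, 1, 4, 2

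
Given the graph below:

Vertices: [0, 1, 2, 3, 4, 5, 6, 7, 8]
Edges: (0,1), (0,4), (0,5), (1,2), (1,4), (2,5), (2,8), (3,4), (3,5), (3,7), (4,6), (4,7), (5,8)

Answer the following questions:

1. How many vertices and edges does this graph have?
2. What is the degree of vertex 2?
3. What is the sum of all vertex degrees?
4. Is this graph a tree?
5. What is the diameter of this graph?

Count: 9 vertices, 13 edges.
Vertex 2 has neighbors [1, 5, 8], degree = 3.
Handshaking lemma: 2 * 13 = 26.
A tree on 9 vertices has 8 edges. This graph has 13 edges (5 extra). Not a tree.
Diameter (longest shortest path) = 4.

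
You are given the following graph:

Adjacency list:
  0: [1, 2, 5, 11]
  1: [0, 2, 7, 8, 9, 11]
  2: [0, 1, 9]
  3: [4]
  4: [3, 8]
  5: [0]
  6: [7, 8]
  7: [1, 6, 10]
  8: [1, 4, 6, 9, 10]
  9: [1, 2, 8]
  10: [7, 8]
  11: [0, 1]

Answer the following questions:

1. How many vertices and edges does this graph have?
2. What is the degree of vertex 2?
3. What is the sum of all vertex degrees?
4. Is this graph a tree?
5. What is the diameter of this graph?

Count: 12 vertices, 17 edges.
Vertex 2 has neighbors [0, 1, 9], degree = 3.
Handshaking lemma: 2 * 17 = 34.
A tree on 12 vertices has 11 edges. This graph has 17 edges (6 extra). Not a tree.
Diameter (longest shortest path) = 5.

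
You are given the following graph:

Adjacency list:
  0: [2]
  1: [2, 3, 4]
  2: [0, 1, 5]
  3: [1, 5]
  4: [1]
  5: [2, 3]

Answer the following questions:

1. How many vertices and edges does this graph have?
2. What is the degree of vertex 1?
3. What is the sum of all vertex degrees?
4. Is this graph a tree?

Count: 6 vertices, 6 edges.
Vertex 1 has neighbors [2, 3, 4], degree = 3.
Handshaking lemma: 2 * 6 = 12.
A tree on 6 vertices has 5 edges. This graph has 6 edges (1 extra). Not a tree.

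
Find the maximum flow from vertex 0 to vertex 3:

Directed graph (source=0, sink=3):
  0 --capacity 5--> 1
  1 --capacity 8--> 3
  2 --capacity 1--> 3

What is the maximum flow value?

Computing max flow:
  Flow on (0->1): 5/5
  Flow on (1->3): 5/8
Maximum flow = 5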